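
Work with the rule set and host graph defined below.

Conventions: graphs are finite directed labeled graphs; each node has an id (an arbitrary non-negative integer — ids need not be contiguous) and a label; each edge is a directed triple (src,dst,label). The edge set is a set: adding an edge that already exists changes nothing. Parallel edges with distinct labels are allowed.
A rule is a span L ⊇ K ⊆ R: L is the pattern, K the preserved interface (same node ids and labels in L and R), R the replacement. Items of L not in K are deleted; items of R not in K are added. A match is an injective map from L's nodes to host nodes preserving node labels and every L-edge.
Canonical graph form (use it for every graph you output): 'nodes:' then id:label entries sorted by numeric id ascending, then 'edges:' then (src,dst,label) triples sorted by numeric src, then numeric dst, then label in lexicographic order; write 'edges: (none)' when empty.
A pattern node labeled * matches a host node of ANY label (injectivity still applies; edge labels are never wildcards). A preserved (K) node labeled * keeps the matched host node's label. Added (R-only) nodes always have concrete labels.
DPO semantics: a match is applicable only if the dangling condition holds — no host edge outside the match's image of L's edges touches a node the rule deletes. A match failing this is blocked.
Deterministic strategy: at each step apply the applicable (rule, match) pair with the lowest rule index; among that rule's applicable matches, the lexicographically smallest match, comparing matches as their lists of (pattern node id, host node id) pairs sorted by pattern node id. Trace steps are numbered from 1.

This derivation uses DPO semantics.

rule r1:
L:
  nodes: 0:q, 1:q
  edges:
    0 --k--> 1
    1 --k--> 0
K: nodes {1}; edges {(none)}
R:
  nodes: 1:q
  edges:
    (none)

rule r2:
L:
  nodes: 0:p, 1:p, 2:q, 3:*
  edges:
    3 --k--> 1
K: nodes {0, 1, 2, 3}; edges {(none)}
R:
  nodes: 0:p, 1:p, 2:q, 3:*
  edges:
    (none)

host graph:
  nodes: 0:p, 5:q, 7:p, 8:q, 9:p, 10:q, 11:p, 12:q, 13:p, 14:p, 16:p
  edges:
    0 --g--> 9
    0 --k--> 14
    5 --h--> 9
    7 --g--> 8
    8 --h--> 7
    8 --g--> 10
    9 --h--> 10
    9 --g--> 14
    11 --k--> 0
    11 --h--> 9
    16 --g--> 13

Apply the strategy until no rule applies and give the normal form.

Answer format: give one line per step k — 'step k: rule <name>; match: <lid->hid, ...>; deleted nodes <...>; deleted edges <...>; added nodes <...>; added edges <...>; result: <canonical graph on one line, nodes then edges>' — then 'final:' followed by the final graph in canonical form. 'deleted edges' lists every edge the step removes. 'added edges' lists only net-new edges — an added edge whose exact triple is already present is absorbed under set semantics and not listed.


step 1: rule r2; match: 0->7, 1->0, 2->5, 3->11; deleted nodes (none); deleted edges (11,0,k); added nodes (none); added edges (none); result: nodes: 0:p, 5:q, 7:p, 8:q, 9:p, 10:q, 11:p, 12:q, 13:p, 14:p, 16:p edges: (0,9,g); (0,14,k); (5,9,h); (7,8,g); (8,7,h); (8,10,g); (9,10,h); (9,14,g); (11,9,h); (16,13,g)
step 2: rule r2; match: 0->7, 1->14, 2->5, 3->0; deleted nodes (none); deleted edges (0,14,k); added nodes (none); added edges (none); result: nodes: 0:p, 5:q, 7:p, 8:q, 9:p, 10:q, 11:p, 12:q, 13:p, 14:p, 16:p edges: (0,9,g); (5,9,h); (7,8,g); (8,7,h); (8,10,g); (9,10,h); (9,14,g); (11,9,h); (16,13,g)
final:
nodes: 0:p, 5:q, 7:p, 8:q, 9:p, 10:q, 11:p, 12:q, 13:p, 14:p, 16:p
edges: (0,9,g); (5,9,h); (7,8,g); (8,7,h); (8,10,g); (9,10,h); (9,14,g); (11,9,h); (16,13,g)


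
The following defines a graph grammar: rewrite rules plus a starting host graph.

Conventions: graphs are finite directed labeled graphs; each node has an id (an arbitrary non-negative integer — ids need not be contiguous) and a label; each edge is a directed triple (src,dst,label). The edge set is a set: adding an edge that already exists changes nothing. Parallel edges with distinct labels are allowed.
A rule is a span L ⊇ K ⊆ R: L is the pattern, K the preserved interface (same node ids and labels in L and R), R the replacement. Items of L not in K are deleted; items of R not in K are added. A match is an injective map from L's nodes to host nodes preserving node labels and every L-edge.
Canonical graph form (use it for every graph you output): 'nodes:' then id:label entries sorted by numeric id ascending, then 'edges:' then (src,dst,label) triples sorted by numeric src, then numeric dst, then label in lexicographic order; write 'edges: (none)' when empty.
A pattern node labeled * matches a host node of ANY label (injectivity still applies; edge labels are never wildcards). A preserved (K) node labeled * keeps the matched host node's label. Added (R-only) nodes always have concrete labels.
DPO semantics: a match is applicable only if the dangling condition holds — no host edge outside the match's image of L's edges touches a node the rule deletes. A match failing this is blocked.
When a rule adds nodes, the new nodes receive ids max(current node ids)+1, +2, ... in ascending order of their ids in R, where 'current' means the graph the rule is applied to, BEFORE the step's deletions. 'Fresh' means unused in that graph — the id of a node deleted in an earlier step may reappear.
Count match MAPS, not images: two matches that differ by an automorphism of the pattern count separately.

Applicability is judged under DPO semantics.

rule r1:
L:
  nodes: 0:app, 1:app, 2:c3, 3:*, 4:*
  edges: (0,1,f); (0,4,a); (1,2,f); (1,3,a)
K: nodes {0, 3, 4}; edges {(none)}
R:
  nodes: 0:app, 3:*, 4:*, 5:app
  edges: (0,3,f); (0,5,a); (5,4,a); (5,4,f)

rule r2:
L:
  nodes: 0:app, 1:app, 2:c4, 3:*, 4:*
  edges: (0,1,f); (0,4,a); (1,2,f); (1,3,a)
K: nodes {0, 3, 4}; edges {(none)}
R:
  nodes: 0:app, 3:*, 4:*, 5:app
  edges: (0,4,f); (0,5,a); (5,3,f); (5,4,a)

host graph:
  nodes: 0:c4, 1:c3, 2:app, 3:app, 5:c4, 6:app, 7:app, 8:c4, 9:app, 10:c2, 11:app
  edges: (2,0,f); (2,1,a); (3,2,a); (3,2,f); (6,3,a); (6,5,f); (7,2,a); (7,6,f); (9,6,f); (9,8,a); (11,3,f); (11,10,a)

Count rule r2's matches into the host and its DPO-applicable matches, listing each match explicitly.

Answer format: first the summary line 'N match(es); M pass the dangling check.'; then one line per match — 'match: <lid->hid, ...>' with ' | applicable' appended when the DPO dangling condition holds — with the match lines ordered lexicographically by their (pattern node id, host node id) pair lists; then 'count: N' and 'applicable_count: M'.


2 match(es); 0 pass the dangling check.
match: 0->7, 1->6, 2->5, 3->3, 4->2
match: 0->9, 1->6, 2->5, 3->3, 4->8
count: 2
applicable_count: 0


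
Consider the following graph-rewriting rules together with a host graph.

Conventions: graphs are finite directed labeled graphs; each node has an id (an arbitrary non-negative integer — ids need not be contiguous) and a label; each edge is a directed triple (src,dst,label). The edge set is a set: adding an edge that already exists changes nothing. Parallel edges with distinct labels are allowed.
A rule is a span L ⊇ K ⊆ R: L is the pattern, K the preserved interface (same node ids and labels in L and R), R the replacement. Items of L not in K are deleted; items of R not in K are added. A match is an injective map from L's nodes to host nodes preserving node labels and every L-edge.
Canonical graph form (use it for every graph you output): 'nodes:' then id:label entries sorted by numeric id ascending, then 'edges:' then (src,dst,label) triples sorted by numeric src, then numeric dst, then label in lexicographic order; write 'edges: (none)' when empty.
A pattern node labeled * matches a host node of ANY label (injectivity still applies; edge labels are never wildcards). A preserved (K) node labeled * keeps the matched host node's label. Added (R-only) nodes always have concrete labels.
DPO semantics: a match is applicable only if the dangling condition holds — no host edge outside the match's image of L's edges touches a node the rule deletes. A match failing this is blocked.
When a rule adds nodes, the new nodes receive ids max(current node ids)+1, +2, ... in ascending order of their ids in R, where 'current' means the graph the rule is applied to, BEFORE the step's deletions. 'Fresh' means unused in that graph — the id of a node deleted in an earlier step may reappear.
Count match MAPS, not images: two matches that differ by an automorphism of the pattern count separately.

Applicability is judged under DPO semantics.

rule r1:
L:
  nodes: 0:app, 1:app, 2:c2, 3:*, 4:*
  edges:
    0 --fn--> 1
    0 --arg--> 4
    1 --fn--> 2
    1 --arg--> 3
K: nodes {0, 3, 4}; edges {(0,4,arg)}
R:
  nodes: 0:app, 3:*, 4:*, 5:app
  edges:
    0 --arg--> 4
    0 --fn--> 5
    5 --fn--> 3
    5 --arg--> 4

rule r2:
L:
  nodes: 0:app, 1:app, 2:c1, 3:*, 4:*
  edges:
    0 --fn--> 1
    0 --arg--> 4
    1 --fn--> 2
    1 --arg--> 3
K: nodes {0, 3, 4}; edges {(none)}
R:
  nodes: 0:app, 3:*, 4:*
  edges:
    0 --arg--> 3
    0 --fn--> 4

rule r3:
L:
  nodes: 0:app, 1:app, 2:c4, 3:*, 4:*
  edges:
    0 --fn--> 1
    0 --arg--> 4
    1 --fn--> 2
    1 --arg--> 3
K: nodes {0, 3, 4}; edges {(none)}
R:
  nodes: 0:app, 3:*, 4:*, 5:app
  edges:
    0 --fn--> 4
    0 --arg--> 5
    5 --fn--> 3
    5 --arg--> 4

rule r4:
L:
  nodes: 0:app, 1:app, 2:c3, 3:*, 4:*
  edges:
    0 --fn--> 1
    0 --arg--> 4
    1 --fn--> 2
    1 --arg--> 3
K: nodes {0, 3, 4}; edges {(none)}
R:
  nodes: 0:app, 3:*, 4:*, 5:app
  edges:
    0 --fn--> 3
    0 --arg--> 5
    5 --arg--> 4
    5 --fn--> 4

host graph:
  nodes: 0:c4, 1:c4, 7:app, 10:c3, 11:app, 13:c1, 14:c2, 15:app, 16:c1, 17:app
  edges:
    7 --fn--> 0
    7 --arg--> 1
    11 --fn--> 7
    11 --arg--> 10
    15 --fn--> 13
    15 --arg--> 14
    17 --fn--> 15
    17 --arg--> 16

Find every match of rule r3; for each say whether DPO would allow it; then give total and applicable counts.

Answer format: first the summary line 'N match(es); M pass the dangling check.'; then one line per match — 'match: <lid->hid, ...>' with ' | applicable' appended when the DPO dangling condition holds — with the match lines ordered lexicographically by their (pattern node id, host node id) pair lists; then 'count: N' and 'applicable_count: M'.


1 match(es); 1 pass the dangling check.
match: 0->11, 1->7, 2->0, 3->1, 4->10 | applicable
count: 1
applicable_count: 1


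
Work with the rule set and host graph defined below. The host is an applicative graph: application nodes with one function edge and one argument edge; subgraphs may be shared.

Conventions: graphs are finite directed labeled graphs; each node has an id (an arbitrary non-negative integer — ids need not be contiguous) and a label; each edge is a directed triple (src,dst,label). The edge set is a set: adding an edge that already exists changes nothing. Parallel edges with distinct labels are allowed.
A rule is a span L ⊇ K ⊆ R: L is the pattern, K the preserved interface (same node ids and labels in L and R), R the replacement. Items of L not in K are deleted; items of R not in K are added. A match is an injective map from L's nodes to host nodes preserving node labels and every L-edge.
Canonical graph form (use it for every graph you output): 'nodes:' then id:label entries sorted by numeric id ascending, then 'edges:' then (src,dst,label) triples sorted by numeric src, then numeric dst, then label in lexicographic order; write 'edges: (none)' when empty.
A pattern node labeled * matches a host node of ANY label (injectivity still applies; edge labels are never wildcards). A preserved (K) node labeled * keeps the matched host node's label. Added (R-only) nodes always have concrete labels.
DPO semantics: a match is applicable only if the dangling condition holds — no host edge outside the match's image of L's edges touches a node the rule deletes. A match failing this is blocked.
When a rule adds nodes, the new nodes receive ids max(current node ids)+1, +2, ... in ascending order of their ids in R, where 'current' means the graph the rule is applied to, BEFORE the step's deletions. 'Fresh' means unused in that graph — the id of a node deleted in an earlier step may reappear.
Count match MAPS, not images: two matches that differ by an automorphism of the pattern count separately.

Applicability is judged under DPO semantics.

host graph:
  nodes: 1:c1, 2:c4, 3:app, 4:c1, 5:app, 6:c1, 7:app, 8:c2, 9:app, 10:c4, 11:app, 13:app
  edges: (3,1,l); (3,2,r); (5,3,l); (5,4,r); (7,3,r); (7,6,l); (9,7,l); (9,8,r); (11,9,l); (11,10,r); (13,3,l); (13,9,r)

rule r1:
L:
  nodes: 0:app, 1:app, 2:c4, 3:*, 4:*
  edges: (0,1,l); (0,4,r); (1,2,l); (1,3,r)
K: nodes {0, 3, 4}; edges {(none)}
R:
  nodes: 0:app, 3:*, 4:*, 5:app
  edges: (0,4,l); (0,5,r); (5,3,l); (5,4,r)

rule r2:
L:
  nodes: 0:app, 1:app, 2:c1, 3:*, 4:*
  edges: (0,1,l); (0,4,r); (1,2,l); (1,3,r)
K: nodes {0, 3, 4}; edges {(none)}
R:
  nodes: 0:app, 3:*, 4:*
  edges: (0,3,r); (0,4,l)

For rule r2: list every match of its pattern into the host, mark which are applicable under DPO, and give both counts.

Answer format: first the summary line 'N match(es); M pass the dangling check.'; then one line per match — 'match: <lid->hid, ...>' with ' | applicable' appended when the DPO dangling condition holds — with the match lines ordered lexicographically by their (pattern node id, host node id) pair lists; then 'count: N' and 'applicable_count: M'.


3 match(es); 1 pass the dangling check.
match: 0->5, 1->3, 2->1, 3->2, 4->4
match: 0->9, 1->7, 2->6, 3->3, 4->8 | applicable
match: 0->13, 1->3, 2->1, 3->2, 4->9
count: 3
applicable_count: 1


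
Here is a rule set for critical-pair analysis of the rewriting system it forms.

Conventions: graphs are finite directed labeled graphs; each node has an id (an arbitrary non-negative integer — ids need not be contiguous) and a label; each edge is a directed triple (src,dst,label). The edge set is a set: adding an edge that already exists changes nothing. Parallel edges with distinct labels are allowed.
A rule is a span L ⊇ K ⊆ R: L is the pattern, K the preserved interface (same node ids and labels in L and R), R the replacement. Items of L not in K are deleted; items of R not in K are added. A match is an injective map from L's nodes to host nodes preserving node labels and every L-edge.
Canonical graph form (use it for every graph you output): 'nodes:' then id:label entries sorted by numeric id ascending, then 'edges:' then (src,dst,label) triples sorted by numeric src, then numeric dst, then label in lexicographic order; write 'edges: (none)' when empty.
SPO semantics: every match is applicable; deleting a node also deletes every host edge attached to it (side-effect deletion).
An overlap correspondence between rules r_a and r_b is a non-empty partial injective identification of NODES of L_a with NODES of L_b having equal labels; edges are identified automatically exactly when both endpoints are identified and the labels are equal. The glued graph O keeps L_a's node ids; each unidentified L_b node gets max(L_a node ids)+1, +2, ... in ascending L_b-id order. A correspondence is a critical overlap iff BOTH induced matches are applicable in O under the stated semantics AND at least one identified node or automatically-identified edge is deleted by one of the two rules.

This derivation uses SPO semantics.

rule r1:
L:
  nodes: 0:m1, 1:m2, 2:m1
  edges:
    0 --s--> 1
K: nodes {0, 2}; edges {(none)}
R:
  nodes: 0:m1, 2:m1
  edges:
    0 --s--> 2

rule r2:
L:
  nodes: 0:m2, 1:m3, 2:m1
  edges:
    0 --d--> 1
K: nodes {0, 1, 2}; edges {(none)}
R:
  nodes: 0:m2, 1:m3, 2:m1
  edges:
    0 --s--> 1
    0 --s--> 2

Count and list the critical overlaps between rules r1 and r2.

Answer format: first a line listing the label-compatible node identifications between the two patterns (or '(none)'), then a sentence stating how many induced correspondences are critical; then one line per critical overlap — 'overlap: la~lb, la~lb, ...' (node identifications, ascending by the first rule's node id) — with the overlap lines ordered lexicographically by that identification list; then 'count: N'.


label-compatible node identifications between L(r1) and L(r2): 0~2, 1~0, 2~2
3 of the induced correspondences are critical overlaps of r1 and r2.
overlap: 0~2, 1~0
overlap: 1~0
overlap: 1~0, 2~2
count: 3


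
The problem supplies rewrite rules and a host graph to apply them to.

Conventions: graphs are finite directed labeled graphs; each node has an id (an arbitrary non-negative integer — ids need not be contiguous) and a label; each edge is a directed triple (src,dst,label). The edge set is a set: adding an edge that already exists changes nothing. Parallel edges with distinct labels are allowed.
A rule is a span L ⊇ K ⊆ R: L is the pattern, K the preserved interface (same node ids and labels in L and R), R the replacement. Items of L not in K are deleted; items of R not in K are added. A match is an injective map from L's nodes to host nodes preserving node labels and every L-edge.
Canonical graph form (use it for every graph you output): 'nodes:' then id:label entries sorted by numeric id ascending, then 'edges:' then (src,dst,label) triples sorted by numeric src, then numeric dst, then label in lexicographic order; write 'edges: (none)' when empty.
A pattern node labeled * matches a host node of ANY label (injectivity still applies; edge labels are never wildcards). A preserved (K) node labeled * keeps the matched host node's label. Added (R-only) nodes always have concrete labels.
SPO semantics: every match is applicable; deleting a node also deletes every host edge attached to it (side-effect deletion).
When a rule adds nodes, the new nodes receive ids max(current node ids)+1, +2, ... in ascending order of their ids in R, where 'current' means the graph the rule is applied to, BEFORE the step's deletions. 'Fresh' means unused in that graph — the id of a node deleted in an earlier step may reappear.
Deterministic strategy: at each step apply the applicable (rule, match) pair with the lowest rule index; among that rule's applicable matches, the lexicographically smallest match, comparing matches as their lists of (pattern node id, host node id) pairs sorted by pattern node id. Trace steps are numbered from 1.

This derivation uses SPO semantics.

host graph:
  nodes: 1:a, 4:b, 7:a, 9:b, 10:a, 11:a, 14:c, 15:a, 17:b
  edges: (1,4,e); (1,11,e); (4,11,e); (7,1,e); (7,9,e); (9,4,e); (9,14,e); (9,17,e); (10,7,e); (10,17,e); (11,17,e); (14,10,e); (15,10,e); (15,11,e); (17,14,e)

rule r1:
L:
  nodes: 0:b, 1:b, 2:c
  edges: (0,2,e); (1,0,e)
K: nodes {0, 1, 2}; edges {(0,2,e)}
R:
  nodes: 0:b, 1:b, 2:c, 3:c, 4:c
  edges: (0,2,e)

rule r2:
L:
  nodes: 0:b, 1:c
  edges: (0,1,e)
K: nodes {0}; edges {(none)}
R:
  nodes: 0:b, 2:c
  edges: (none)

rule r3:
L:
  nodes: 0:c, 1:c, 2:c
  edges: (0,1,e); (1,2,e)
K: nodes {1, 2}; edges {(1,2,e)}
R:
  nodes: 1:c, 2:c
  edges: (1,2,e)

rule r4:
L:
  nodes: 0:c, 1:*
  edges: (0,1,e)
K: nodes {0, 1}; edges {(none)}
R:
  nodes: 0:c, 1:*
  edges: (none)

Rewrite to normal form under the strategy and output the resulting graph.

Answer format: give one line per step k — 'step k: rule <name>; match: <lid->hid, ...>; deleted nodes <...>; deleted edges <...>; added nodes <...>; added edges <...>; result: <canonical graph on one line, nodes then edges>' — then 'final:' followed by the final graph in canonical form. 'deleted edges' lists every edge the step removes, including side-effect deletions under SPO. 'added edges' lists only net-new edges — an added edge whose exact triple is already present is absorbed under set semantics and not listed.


step 1: rule r1; match: 0->17, 1->9, 2->14; deleted nodes (none); deleted edges (9,17,e); added nodes 18, 19; added edges (none); result: nodes: 1:a, 4:b, 7:a, 9:b, 10:a, 11:a, 14:c, 15:a, 17:b, 18:c, 19:c edges: (1,4,e); (1,11,e); (4,11,e); (7,1,e); (7,9,e); (9,4,e); (9,14,e); (10,7,e); (10,17,e); (11,17,e); (14,10,e); (15,10,e); (15,11,e); (17,14,e)
step 2: rule r2; match: 0->9, 1->14; deleted nodes 14; deleted edges (9,14,e); (14,10,e); (17,14,e); added nodes 20; added edges (none); result: nodes: 1:a, 4:b, 7:a, 9:b, 10:a, 11:a, 15:a, 17:b, 18:c, 19:c, 20:c edges: (1,4,e); (1,11,e); (4,11,e); (7,1,e); (7,9,e); (9,4,e); (10,7,e); (10,17,e); (11,17,e); (15,10,e); (15,11,e)
final:
nodes: 1:a, 4:b, 7:a, 9:b, 10:a, 11:a, 15:a, 17:b, 18:c, 19:c, 20:c
edges: (1,4,e); (1,11,e); (4,11,e); (7,1,e); (7,9,e); (9,4,e); (10,7,e); (10,17,e); (11,17,e); (15,10,e); (15,11,e)


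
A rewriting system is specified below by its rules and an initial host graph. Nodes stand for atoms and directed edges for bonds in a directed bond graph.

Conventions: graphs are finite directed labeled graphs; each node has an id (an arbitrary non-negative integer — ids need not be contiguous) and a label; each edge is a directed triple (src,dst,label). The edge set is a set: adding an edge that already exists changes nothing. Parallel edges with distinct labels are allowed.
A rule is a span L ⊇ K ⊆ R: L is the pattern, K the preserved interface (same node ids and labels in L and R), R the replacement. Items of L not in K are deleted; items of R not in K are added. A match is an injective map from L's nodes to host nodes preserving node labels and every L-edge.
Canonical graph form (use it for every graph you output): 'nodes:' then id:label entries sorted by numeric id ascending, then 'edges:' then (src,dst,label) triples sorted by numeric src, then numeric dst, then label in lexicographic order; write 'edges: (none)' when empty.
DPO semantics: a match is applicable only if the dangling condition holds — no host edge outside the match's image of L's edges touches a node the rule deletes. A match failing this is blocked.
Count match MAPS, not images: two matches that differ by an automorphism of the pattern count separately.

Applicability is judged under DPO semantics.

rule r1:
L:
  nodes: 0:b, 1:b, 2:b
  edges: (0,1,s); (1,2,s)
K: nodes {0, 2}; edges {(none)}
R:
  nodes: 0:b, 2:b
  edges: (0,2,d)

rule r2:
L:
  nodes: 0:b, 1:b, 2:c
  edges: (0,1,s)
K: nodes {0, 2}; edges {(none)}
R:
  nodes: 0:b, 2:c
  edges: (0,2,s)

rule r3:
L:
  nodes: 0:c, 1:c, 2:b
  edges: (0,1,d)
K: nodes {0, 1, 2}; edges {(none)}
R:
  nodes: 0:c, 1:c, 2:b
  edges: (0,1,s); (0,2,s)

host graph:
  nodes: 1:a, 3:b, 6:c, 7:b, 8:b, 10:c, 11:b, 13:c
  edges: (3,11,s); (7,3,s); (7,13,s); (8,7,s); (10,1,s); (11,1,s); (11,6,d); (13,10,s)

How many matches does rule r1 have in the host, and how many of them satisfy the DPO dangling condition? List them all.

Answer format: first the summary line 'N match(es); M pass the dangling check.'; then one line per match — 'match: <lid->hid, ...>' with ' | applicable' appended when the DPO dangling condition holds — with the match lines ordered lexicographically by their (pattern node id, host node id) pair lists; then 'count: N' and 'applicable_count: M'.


2 match(es); 1 pass the dangling check.
match: 0->7, 1->3, 2->11 | applicable
match: 0->8, 1->7, 2->3
count: 2
applicable_count: 1


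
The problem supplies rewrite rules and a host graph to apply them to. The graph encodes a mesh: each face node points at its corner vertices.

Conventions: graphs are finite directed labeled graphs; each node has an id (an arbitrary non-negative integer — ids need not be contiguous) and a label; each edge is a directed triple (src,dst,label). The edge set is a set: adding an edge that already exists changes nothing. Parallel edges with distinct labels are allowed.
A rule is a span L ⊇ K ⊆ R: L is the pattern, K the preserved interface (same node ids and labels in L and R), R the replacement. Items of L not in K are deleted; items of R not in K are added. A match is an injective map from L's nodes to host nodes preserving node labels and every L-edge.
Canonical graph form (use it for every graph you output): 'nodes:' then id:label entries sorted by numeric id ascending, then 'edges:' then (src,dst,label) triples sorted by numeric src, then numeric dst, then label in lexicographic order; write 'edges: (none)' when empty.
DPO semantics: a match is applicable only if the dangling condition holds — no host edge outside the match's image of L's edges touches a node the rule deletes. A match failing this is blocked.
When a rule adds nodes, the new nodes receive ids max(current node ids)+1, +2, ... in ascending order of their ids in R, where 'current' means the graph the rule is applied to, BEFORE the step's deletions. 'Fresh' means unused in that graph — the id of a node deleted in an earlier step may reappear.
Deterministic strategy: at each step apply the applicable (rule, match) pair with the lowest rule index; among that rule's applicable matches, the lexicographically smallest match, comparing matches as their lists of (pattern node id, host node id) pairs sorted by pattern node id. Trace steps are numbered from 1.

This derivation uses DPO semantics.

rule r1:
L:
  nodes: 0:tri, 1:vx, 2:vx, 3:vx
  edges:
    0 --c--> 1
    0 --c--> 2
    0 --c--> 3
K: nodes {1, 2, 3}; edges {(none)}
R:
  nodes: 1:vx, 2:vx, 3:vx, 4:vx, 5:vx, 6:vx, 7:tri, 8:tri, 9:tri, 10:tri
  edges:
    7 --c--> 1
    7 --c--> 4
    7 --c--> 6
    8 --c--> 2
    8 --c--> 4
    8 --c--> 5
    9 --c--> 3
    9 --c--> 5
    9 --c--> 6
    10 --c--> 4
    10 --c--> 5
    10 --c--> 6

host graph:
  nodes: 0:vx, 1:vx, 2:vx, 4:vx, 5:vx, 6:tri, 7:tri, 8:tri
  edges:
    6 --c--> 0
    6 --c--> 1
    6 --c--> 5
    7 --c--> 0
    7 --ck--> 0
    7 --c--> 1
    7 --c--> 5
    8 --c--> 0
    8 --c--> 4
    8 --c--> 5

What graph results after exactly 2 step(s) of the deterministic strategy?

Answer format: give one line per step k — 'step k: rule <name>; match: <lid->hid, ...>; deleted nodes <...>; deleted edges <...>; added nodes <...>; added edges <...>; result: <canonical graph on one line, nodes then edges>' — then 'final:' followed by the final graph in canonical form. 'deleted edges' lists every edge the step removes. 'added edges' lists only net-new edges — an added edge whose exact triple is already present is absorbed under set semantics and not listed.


step 1: rule r1; match: 0->6, 1->0, 2->1, 3->5; deleted nodes 6; deleted edges (6,0,c); (6,1,c); (6,5,c); added nodes 9, 10, 11, 12, 13, 14, 15; added edges (12,0,c); (12,9,c); (12,11,c); (13,1,c); (13,9,c); (13,10,c); (14,5,c); (14,10,c); (14,11,c); (15,9,c); (15,10,c); (15,11,c); result: nodes: 0:vx, 1:vx, 2:vx, 4:vx, 5:vx, 7:tri, 8:tri, 9:vx, 10:vx, 11:vx, 12:tri, 13:tri, 14:tri, 15:tri edges: (7,0,c); (7,0,ck); (7,1,c); (7,5,c); (8,0,c); (8,4,c); (8,5,c); (12,0,c); (12,9,c); (12,11,c); (13,1,c); (13,9,c); (13,10,c); (14,5,c); (14,10,c); (14,11,c); (15,9,c); (15,10,c); (15,11,c)
step 2: rule r1; match: 0->8, 1->0, 2->4, 3->5; deleted nodes 8; deleted edges (8,0,c); (8,4,c); (8,5,c); added nodes 16, 17, 18, 19, 20, 21, 22; added edges (19,0,c); (19,16,c); (19,18,c); (20,4,c); (20,16,c); (20,17,c); (21,5,c); (21,17,c); (21,18,c); (22,16,c); (22,17,c); (22,18,c); result: nodes: 0:vx, 1:vx, 2:vx, 4:vx, 5:vx, 7:tri, 9:vx, 10:vx, 11:vx, 12:tri, 13:tri, 14:tri, 15:tri, 16:vx, 17:vx, 18:vx, 19:tri, 20:tri, 21:tri, 22:tri edges: (7,0,c); (7,0,ck); (7,1,c); (7,5,c); (12,0,c); (12,9,c); (12,11,c); (13,1,c); (13,9,c); (13,10,c); (14,5,c); (14,10,c); (14,11,c); (15,9,c); (15,10,c); (15,11,c); (19,0,c); (19,16,c); (19,18,c); (20,4,c); (20,16,c); (20,17,c); (21,5,c); (21,17,c); (21,18,c); (22,16,c); (22,17,c); (22,18,c)
final:
nodes: 0:vx, 1:vx, 2:vx, 4:vx, 5:vx, 7:tri, 9:vx, 10:vx, 11:vx, 12:tri, 13:tri, 14:tri, 15:tri, 16:vx, 17:vx, 18:vx, 19:tri, 20:tri, 21:tri, 22:tri
edges: (7,0,c); (7,0,ck); (7,1,c); (7,5,c); (12,0,c); (12,9,c); (12,11,c); (13,1,c); (13,9,c); (13,10,c); (14,5,c); (14,10,c); (14,11,c); (15,9,c); (15,10,c); (15,11,c); (19,0,c); (19,16,c); (19,18,c); (20,4,c); (20,16,c); (20,17,c); (21,5,c); (21,17,c); (21,18,c); (22,16,c); (22,17,c); (22,18,c)


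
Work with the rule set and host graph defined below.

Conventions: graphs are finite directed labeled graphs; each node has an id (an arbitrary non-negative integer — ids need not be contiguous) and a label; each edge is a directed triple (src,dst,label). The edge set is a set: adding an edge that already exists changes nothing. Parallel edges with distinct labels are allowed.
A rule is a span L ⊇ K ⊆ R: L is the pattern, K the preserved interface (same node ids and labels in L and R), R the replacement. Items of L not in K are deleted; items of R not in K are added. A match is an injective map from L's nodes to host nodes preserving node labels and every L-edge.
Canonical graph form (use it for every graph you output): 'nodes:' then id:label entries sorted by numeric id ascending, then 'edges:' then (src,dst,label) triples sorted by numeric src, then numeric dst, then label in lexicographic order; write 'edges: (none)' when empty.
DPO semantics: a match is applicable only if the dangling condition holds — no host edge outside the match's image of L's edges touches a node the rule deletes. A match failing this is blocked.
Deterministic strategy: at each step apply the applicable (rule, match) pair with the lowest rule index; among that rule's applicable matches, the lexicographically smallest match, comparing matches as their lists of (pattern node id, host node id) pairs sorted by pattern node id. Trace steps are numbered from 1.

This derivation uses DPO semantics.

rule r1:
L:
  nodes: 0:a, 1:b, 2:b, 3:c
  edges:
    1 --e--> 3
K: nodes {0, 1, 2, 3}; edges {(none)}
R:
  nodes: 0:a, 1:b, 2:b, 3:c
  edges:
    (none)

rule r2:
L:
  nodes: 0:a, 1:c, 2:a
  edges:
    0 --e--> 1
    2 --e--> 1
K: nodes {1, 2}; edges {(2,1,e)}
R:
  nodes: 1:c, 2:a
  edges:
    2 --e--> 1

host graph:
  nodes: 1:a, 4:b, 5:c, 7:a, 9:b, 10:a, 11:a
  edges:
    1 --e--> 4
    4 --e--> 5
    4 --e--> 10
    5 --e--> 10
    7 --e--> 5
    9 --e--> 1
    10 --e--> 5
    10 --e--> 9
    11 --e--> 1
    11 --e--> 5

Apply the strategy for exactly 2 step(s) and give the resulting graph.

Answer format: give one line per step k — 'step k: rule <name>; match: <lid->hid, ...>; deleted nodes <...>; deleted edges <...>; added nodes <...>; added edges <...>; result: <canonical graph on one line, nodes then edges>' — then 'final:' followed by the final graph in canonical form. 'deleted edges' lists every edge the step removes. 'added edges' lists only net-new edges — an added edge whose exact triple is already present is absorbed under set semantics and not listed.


step 1: rule r1; match: 0->1, 1->4, 2->9, 3->5; deleted nodes (none); deleted edges (4,5,e); added nodes (none); added edges (none); result: nodes: 1:a, 4:b, 5:c, 7:a, 9:b, 10:a, 11:a edges: (1,4,e); (4,10,e); (5,10,e); (7,5,e); (9,1,e); (10,5,e); (10,9,e); (11,1,e); (11,5,e)
step 2: rule r2; match: 0->7, 1->5, 2->10; deleted nodes 7; deleted edges (7,5,e); added nodes (none); added edges (none); result: nodes: 1:a, 4:b, 5:c, 9:b, 10:a, 11:a edges: (1,4,e); (4,10,e); (5,10,e); (9,1,e); (10,5,e); (10,9,e); (11,1,e); (11,5,e)
final:
nodes: 1:a, 4:b, 5:c, 9:b, 10:a, 11:a
edges: (1,4,e); (4,10,e); (5,10,e); (9,1,e); (10,5,e); (10,9,e); (11,1,e); (11,5,e)


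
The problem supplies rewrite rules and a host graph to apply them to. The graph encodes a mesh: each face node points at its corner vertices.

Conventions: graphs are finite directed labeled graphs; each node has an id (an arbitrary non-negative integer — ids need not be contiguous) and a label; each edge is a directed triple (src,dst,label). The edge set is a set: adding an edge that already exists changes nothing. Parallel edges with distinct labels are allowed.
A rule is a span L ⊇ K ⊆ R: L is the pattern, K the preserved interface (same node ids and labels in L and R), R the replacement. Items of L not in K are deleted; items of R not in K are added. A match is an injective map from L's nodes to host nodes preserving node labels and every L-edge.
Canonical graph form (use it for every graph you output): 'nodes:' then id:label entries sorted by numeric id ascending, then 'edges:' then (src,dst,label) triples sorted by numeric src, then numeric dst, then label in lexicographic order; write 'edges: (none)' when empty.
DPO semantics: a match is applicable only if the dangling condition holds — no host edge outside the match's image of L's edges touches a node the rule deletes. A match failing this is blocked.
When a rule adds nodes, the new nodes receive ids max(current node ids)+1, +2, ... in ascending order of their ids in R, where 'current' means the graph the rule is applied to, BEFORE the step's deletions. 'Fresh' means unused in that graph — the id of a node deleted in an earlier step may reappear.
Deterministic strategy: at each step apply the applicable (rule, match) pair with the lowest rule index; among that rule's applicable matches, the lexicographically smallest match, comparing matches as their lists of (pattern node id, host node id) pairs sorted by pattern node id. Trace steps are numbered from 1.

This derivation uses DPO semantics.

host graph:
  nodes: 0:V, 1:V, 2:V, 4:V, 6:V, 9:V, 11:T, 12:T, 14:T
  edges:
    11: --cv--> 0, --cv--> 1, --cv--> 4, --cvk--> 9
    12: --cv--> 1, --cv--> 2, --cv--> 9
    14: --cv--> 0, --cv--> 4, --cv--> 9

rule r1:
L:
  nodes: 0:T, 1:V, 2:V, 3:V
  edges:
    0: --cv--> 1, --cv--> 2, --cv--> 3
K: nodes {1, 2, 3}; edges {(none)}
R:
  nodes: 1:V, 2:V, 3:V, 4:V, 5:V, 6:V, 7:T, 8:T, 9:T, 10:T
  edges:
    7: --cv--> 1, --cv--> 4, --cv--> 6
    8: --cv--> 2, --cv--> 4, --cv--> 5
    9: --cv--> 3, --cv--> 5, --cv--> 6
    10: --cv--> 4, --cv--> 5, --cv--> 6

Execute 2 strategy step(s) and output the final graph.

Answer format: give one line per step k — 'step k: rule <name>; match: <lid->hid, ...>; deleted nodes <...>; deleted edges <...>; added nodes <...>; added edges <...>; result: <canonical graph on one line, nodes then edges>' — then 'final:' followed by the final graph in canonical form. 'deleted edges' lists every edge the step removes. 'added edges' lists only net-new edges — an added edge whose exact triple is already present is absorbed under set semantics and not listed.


step 1: rule r1; match: 0->12, 1->1, 2->2, 3->9; deleted nodes 12; deleted edges (12,1,cv); (12,2,cv); (12,9,cv); added nodes 15, 16, 17, 18, 19, 20, 21; added edges (18,1,cv); (18,15,cv); (18,17,cv); (19,2,cv); (19,15,cv); (19,16,cv); (20,9,cv); (20,16,cv); (20,17,cv); (21,15,cv); (21,16,cv); (21,17,cv); result: nodes: 0:V, 1:V, 2:V, 4:V, 6:V, 9:V, 11:T, 14:T, 15:V, 16:V, 17:V, 18:T, 19:T, 20:T, 21:T edges: (11,0,cv); (11,1,cv); (11,4,cv); (11,9,cvk); (14,0,cv); (14,4,cv); (14,9,cv); (18,1,cv); (18,15,cv); (18,17,cv); (19,2,cv); (19,15,cv); (19,16,cv); (20,9,cv); (20,16,cv); (20,17,cv); (21,15,cv); (21,16,cv); (21,17,cv)
step 2: rule r1; match: 0->14, 1->0, 2->4, 3->9; deleted nodes 14; deleted edges (14,0,cv); (14,4,cv); (14,9,cv); added nodes 22, 23, 24, 25, 26, 27, 28; added edges (25,0,cv); (25,22,cv); (25,24,cv); (26,4,cv); (26,22,cv); (26,23,cv); (27,9,cv); (27,23,cv); (27,24,cv); (28,22,cv); (28,23,cv); (28,24,cv); result: nodes: 0:V, 1:V, 2:V, 4:V, 6:V, 9:V, 11:T, 15:V, 16:V, 17:V, 18:T, 19:T, 20:T, 21:T, 22:V, 23:V, 24:V, 25:T, 26:T, 27:T, 28:T edges: (11,0,cv); (11,1,cv); (11,4,cv); (11,9,cvk); (18,1,cv); (18,15,cv); (18,17,cv); (19,2,cv); (19,15,cv); (19,16,cv); (20,9,cv); (20,16,cv); (20,17,cv); (21,15,cv); (21,16,cv); (21,17,cv); (25,0,cv); (25,22,cv); (25,24,cv); (26,4,cv); (26,22,cv); (26,23,cv); (27,9,cv); (27,23,cv); (27,24,cv); (28,22,cv); (28,23,cv); (28,24,cv)
final:
nodes: 0:V, 1:V, 2:V, 4:V, 6:V, 9:V, 11:T, 15:V, 16:V, 17:V, 18:T, 19:T, 20:T, 21:T, 22:V, 23:V, 24:V, 25:T, 26:T, 27:T, 28:T
edges: (11,0,cv); (11,1,cv); (11,4,cv); (11,9,cvk); (18,1,cv); (18,15,cv); (18,17,cv); (19,2,cv); (19,15,cv); (19,16,cv); (20,9,cv); (20,16,cv); (20,17,cv); (21,15,cv); (21,16,cv); (21,17,cv); (25,0,cv); (25,22,cv); (25,24,cv); (26,4,cv); (26,22,cv); (26,23,cv); (27,9,cv); (27,23,cv); (27,24,cv); (28,22,cv); (28,23,cv); (28,24,cv)


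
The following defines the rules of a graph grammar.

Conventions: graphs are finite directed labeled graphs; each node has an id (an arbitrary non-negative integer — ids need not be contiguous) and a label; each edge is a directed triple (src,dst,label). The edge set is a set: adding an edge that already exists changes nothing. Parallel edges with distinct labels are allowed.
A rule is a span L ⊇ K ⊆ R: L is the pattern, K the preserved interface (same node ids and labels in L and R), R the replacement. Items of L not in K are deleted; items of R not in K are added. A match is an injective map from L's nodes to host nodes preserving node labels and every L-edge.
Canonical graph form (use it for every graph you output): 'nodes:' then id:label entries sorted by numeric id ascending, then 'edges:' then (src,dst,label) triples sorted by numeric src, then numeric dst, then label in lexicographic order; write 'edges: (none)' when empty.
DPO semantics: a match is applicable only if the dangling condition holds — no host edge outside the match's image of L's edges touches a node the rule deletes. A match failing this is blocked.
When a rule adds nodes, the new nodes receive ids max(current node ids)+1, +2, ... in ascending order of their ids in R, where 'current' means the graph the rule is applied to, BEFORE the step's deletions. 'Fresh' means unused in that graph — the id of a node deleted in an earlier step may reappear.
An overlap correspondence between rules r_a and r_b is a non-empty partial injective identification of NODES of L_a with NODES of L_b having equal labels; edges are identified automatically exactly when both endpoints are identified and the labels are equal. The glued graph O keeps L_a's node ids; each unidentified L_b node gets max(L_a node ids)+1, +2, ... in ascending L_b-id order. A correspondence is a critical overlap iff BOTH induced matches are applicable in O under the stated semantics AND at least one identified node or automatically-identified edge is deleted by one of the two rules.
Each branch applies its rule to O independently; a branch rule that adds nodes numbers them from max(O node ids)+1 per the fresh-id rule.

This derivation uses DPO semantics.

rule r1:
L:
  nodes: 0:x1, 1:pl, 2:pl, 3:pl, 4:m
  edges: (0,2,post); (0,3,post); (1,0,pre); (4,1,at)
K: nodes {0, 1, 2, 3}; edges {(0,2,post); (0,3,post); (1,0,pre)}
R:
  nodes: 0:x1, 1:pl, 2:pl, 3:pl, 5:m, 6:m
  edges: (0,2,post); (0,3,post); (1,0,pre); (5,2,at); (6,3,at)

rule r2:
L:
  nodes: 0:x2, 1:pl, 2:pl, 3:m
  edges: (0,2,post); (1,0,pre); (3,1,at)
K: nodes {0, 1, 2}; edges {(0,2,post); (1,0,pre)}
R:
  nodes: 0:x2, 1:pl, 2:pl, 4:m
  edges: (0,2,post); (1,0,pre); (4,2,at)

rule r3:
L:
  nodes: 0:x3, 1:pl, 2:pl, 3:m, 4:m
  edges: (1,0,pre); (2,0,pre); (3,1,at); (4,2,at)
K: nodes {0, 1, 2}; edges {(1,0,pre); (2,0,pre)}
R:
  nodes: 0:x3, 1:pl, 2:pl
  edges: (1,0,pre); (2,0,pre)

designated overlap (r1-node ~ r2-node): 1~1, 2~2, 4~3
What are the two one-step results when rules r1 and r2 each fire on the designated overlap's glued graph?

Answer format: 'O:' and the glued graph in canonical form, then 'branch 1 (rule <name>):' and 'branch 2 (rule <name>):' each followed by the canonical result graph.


O:
nodes: 0:x1, 1:pl, 2:pl, 3:pl, 4:m, 5:x2
edges: (0,2,post); (0,3,post); (1,0,pre); (1,5,pre); (4,1,at); (5,2,post)
branch 1 (rule r1):
nodes: 0:x1, 1:pl, 2:pl, 3:pl, 5:x2, 6:m, 7:m
edges: (0,2,post); (0,3,post); (1,0,pre); (1,5,pre); (5,2,post); (6,2,at); (7,3,at)
branch 2 (rule r2):
nodes: 0:x1, 1:pl, 2:pl, 3:pl, 5:x2, 6:m
edges: (0,2,post); (0,3,post); (1,0,pre); (1,5,pre); (5,2,post); (6,2,at)


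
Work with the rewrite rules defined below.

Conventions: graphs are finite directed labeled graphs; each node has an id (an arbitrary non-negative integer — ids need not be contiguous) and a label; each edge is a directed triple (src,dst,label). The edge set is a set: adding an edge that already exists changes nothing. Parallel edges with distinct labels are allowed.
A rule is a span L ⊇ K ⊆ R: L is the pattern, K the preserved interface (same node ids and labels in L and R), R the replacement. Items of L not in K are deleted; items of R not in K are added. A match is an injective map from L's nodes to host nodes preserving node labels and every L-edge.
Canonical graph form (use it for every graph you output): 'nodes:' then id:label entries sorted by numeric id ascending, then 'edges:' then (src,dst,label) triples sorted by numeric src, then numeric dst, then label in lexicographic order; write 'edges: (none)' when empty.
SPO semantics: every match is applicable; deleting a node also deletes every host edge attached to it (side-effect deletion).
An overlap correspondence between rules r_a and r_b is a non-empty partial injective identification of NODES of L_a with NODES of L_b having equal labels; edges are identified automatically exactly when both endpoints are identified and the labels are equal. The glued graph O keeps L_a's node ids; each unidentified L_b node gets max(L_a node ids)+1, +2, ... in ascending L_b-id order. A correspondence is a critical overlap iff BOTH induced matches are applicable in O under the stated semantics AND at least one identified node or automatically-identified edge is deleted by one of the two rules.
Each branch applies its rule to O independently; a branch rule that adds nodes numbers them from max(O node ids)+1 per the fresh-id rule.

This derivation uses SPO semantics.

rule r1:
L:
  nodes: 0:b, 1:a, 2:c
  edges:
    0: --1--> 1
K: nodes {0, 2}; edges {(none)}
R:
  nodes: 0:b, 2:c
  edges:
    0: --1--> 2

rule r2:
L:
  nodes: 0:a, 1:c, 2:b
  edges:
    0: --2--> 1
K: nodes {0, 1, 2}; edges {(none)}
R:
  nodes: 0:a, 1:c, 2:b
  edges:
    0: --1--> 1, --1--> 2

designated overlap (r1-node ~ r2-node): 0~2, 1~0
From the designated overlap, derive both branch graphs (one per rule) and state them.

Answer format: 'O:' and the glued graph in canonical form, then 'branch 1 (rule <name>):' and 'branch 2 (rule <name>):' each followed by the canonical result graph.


O:
nodes: 0:b, 1:a, 2:c, 3:c
edges: (0,1,1); (1,3,2)
branch 1 (rule r1):
nodes: 0:b, 2:c, 3:c
edges: (0,2,1)
branch 2 (rule r2):
nodes: 0:b, 1:a, 2:c, 3:c
edges: (0,1,1); (1,0,1); (1,3,1)
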